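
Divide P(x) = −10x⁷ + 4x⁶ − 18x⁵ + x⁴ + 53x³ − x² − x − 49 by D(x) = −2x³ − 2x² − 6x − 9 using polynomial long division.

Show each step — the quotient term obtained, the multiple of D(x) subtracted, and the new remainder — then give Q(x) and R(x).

Q(x) = 5x⁴ − 7x³ + x² − 3x + 5; R(x) = 2x − 4

Step 1: lead(−10x⁷ + 4x⁶ − 18x⁵ + x⁴ + 53x³ − x² − x − 49) ÷ lead(D) = −10x⁷ ÷ −2x³ = 5x⁴. Subtract (5x⁴)·D = −10x⁷ − 10x⁶ − 30x⁵ − 45x⁴. Remainder: 14x⁶ + 12x⁵ + 46x⁴ + 53x³ − x² − x − 49.
Step 2: lead(14x⁶ + 12x⁵ + 46x⁴ + 53x³ − x² − x − 49) ÷ lead(D) = 14x⁶ ÷ −2x³ = −7x³. Subtract (−7x³)·D = 14x⁶ + 14x⁵ + 42x⁴ + 63x³. Remainder: −2x⁵ + 4x⁴ − 10x³ − x² − x − 49.
Step 3: lead(−2x⁵ + 4x⁴ − 10x³ − x² − x − 49) ÷ lead(D) = −2x⁵ ÷ −2x³ = x². Subtract (x²)·D = −2x⁵ − 2x⁴ − 6x³ − 9x². Remainder: 6x⁴ − 4x³ + 8x² − x − 49.
Step 4: lead(6x⁴ − 4x³ + 8x² − x − 49) ÷ lead(D) = 6x⁴ ÷ −2x³ = −3x. Subtract (−3x)·D = 6x⁴ + 6x³ + 18x² + 27x. Remainder: −10x³ − 10x² − 28x − 49.
Step 5: lead(−10x³ − 10x² − 28x − 49) ÷ lead(D) = −10x³ ÷ −2x³ = 5. Subtract (5)·D = −10x³ − 10x² − 30x − 45. Remainder: 2x − 4.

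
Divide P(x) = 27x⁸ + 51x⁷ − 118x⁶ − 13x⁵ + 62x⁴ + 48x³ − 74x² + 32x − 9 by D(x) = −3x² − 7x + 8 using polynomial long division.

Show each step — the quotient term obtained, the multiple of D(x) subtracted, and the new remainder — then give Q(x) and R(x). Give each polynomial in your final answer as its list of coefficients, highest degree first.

Q = [-9, 4, 6, 1, -7, 3, -1]; R = [1, -1]

Step 1: lead(27x⁸ + 51x⁷ − 118x⁶ − 13x⁵ + 62x⁴ + 48x³ − 74x² + 32x − 9) ÷ lead(D) = 27x⁸ ÷ −3x² = −9x⁶. Subtract (−9x⁶)·D = 27x⁸ + 63x⁷ − 72x⁶. Remainder: −12x⁷ − 46x⁶ − 13x⁵ + 62x⁴ + 48x³ − 74x² + 32x − 9.
Step 2: lead(−12x⁷ − 46x⁶ − 13x⁵ + 62x⁴ + 48x³ − 74x² + 32x − 9) ÷ lead(D) = −12x⁷ ÷ −3x² = 4x⁵. Subtract (4x⁵)·D = −12x⁷ − 28x⁶ + 32x⁵. Remainder: −18x⁶ − 45x⁵ + 62x⁴ + 48x³ − 74x² + 32x − 9.
Step 3: lead(−18x⁶ − 45x⁵ + 62x⁴ + 48x³ − 74x² + 32x − 9) ÷ lead(D) = −18x⁶ ÷ −3x² = 6x⁴. Subtract (6x⁴)·D = −18x⁶ − 42x⁵ + 48x⁴. Remainder: −3x⁵ + 14x⁴ + 48x³ − 74x² + 32x − 9.
Step 4: lead(−3x⁵ + 14x⁴ + 48x³ − 74x² + 32x − 9) ÷ lead(D) = −3x⁵ ÷ −3x² = x³. Subtract (x³)·D = −3x⁵ − 7x⁴ + 8x³. Remainder: 21x⁴ + 40x³ − 74x² + 32x − 9.
Step 5: lead(21x⁴ + 40x³ − 74x² + 32x − 9) ÷ lead(D) = 21x⁴ ÷ −3x² = −7x². Subtract (−7x²)·D = 21x⁴ + 49x³ − 56x². Remainder: −9x³ − 18x² + 32x − 9.
Step 6: lead(−9x³ − 18x² + 32x − 9) ÷ lead(D) = −9x³ ÷ −3x² = 3x. Subtract (3x)·D = −9x³ − 21x² + 24x. Remainder: 3x² + 8x − 9.
Step 7: lead(3x² + 8x − 9) ÷ lead(D) = 3x² ÷ −3x² = −1. Subtract (−1)·D = 3x² + 7x − 8. Remainder: x − 1.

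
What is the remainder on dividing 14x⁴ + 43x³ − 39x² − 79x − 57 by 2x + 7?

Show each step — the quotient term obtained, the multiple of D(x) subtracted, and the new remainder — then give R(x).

Step 1: lead(14x⁴ + 43x³ − 39x² − 79x − 57) ÷ lead(D) = 14x⁴ ÷ 2x = 7x³. Subtract (7x³)·D = 14x⁴ + 49x³. Remainder: −6x³ − 39x² − 79x − 57.
Step 2: lead(−6x³ − 39x² − 79x − 57) ÷ lead(D) = −6x³ ÷ 2x = −3x². Subtract (−3x²)·D = −6x³ − 21x². Remainder: −18x² − 79x − 57.
Step 3: lead(−18x² − 79x − 57) ÷ lead(D) = −18x² ÷ 2x = −9x. Subtract (−9x)·D = −18x² − 63x. Remainder: −16x − 57.
Step 4: lead(−16x − 57) ÷ lead(D) = −16x ÷ 2x = −8. Subtract (−8)·D = −16x − 56. Remainder: −1.

R(x) = −1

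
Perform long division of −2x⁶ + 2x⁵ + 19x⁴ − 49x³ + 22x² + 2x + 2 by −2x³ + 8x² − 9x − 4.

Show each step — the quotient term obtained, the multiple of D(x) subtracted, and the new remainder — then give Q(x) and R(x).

Q(x) = x³ + 3x² − 2x + 1; R(x) = 8x² + 3x + 6

Step 1: lead(−2x⁶ + 2x⁵ + 19x⁴ − 49x³ + 22x² + 2x + 2) ÷ lead(D) = −2x⁶ ÷ −2x³ = x³. Subtract (x³)·D = −2x⁶ + 8x⁵ − 9x⁴ − 4x³. Remainder: −6x⁵ + 28x⁴ − 45x³ + 22x² + 2x + 2.
Step 2: lead(−6x⁵ + 28x⁴ − 45x³ + 22x² + 2x + 2) ÷ lead(D) = −6x⁵ ÷ −2x³ = 3x². Subtract (3x²)·D = −6x⁵ + 24x⁴ − 27x³ − 12x². Remainder: 4x⁴ − 18x³ + 34x² + 2x + 2.
Step 3: lead(4x⁴ − 18x³ + 34x² + 2x + 2) ÷ lead(D) = 4x⁴ ÷ −2x³ = −2x. Subtract (−2x)·D = 4x⁴ − 16x³ + 18x² + 8x. Remainder: −2x³ + 16x² − 6x + 2.
Step 4: lead(−2x³ + 16x² − 6x + 2) ÷ lead(D) = −2x³ ÷ −2x³ = 1. Subtract (1)·D = −2x³ + 8x² − 9x − 4. Remainder: 8x² + 3x + 6.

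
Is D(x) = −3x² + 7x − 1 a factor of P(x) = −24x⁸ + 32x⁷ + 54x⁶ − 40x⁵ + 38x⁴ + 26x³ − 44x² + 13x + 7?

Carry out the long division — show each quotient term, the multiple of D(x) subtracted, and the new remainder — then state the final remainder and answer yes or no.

R(x) = 7x + 7, so D(x) is not a factor of P(x). no

Step 1: lead(−24x⁸ + 32x⁷ + 54x⁶ − 40x⁵ + 38x⁴ + 26x³ − 44x² + 13x + 7) ÷ lead(D) = −24x⁸ ÷ −3x² = 8x⁶. Subtract (8x⁶)·D = −24x⁸ + 56x⁷ − 8x⁶. Remainder: −24x⁷ + 62x⁶ − 40x⁵ + 38x⁴ + 26x³ − 44x² + 13x + 7.
Step 2: lead(−24x⁷ + 62x⁶ − 40x⁵ + 38x⁴ + 26x³ − 44x² + 13x + 7) ÷ lead(D) = −24x⁷ ÷ −3x² = 8x⁵. Subtract (8x⁵)·D = −24x⁷ + 56x⁶ − 8x⁵. Remainder: 6x⁶ − 32x⁵ + 38x⁴ + 26x³ − 44x² + 13x + 7.
Step 3: lead(6x⁶ − 32x⁵ + 38x⁴ + 26x³ − 44x² + 13x + 7) ÷ lead(D) = 6x⁶ ÷ −3x² = −2x⁴. Subtract (−2x⁴)·D = 6x⁶ − 14x⁵ + 2x⁴. Remainder: −18x⁵ + 36x⁴ + 26x³ − 44x² + 13x + 7.
Step 4: lead(−18x⁵ + 36x⁴ + 26x³ − 44x² + 13x + 7) ÷ lead(D) = −18x⁵ ÷ −3x² = 6x³. Subtract (6x³)·D = −18x⁵ + 42x⁴ − 6x³. Remainder: −6x⁴ + 32x³ − 44x² + 13x + 7.
Step 5: lead(−6x⁴ + 32x³ − 44x² + 13x + 7) ÷ lead(D) = −6x⁴ ÷ −3x² = 2x². Subtract (2x²)·D = −6x⁴ + 14x³ − 2x². Remainder: 18x³ − 42x² + 13x + 7.
Step 6: lead(18x³ − 42x² + 13x + 7) ÷ lead(D) = 18x³ ÷ −3x² = −6x. Subtract (−6x)·D = 18x³ − 42x² + 6x. Remainder: 7x + 7.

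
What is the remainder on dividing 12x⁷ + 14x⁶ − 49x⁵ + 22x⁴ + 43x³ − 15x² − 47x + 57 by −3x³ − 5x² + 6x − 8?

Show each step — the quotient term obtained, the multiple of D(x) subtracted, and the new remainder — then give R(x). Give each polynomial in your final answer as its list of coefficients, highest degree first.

Step 1: lead(12x⁷ + 14x⁶ − 49x⁵ + 22x⁴ + 43x³ − 15x² − 47x + 57) ÷ lead(D) = 12x⁷ ÷ −3x³ = −4x⁴. Subtract (−4x⁴)·D = 12x⁷ + 20x⁶ − 24x⁵ + 32x⁴. Remainder: −6x⁶ − 25x⁵ − 10x⁴ + 43x³ − 15x² − 47x + 57.
Step 2: lead(−6x⁶ − 25x⁵ − 10x⁴ + 43x³ − 15x² − 47x + 57) ÷ lead(D) = −6x⁶ ÷ −3x³ = 2x³. Subtract (2x³)·D = −6x⁶ − 10x⁵ + 12x⁴ − 16x³. Remainder: −15x⁵ − 22x⁴ + 59x³ − 15x² − 47x + 57.
Step 3: lead(−15x⁵ − 22x⁴ + 59x³ − 15x² − 47x + 57) ÷ lead(D) = −15x⁵ ÷ −3x³ = 5x². Subtract (5x²)·D = −15x⁵ − 25x⁴ + 30x³ − 40x². Remainder: 3x⁴ + 29x³ + 25x² − 47x + 57.
Step 4: lead(3x⁴ + 29x³ + 25x² − 47x + 57) ÷ lead(D) = 3x⁴ ÷ −3x³ = −x. Subtract (−x)·D = 3x⁴ + 5x³ − 6x² + 8x. Remainder: 24x³ + 31x² − 55x + 57.
Step 5: lead(24x³ + 31x² − 55x + 57) ÷ lead(D) = 24x³ ÷ −3x³ = −8. Subtract (−8)·D = 24x³ + 40x² − 48x + 64. Remainder: −9x² − 7x − 7.

R = [-9, -7, -7]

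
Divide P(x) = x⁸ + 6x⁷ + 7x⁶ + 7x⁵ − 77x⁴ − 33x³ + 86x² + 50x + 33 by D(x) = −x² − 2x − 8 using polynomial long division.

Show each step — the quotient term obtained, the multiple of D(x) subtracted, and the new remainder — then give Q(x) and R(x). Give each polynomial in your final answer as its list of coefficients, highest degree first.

Step 1: lead(x⁸ + 6x⁷ + 7x⁶ + 7x⁵ − 77x⁴ − 33x³ + 86x² + 50x + 33) ÷ lead(D) = x⁸ ÷ −x² = −x⁶. Subtract (−x⁶)·D = x⁸ + 2x⁷ + 8x⁶. Remainder: 4x⁷ − x⁶ + 7x⁵ − 77x⁴ − 33x³ + 86x² + 50x + 33.
Step 2: lead(4x⁷ − x⁶ + 7x⁵ − 77x⁴ − 33x³ + 86x² + 50x + 33) ÷ lead(D) = 4x⁷ ÷ −x² = −4x⁵. Subtract (−4x⁵)·D = 4x⁷ + 8x⁶ + 32x⁵. Remainder: −9x⁶ − 25x⁵ − 77x⁴ − 33x³ + 86x² + 50x + 33.
Step 3: lead(−9x⁶ − 25x⁵ − 77x⁴ − 33x³ + 86x² + 50x + 33) ÷ lead(D) = −9x⁶ ÷ −x² = 9x⁴. Subtract (9x⁴)·D = −9x⁶ − 18x⁵ − 72x⁴. Remainder: −7x⁵ − 5x⁴ − 33x³ + 86x² + 50x + 33.
Step 4: lead(−7x⁵ − 5x⁴ − 33x³ + 86x² + 50x + 33) ÷ lead(D) = −7x⁵ ÷ −x² = 7x³. Subtract (7x³)·D = −7x⁵ − 14x⁴ − 56x³. Remainder: 9x⁴ + 23x³ + 86x² + 50x + 33.
Step 5: lead(9x⁴ + 23x³ + 86x² + 50x + 33) ÷ lead(D) = 9x⁴ ÷ −x² = −9x². Subtract (−9x²)·D = 9x⁴ + 18x³ + 72x². Remainder: 5x³ + 14x² + 50x + 33.
Step 6: lead(5x³ + 14x² + 50x + 33) ÷ lead(D) = 5x³ ÷ −x² = −5x. Subtract (−5x)·D = 5x³ + 10x² + 40x. Remainder: 4x² + 10x + 33.
Step 7: lead(4x² + 10x + 33) ÷ lead(D) = 4x² ÷ −x² = −4. Subtract (−4)·D = 4x² + 8x + 32. Remainder: 2x + 1.

Q = [-1, -4, 9, 7, -9, -5, -4]; R = [2, 1]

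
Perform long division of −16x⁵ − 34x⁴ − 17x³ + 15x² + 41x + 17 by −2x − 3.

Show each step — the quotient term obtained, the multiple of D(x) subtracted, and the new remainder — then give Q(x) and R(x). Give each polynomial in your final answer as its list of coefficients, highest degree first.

Q = [8, 5, 1, -9, -7]; R = [-4]

Step 1: lead(−16x⁵ − 34x⁴ − 17x³ + 15x² + 41x + 17) ÷ lead(D) = −16x⁵ ÷ −2x = 8x⁴. Subtract (8x⁴)·D = −16x⁵ − 24x⁴. Remainder: −10x⁴ − 17x³ + 15x² + 41x + 17.
Step 2: lead(−10x⁴ − 17x³ + 15x² + 41x + 17) ÷ lead(D) = −10x⁴ ÷ −2x = 5x³. Subtract (5x³)·D = −10x⁴ − 15x³. Remainder: −2x³ + 15x² + 41x + 17.
Step 3: lead(−2x³ + 15x² + 41x + 17) ÷ lead(D) = −2x³ ÷ −2x = x². Subtract (x²)·D = −2x³ − 3x². Remainder: 18x² + 41x + 17.
Step 4: lead(18x² + 41x + 17) ÷ lead(D) = 18x² ÷ −2x = −9x. Subtract (−9x)·D = 18x² + 27x. Remainder: 14x + 17.
Step 5: lead(14x + 17) ÷ lead(D) = 14x ÷ −2x = −7. Subtract (−7)·D = 14x + 21. Remainder: −4.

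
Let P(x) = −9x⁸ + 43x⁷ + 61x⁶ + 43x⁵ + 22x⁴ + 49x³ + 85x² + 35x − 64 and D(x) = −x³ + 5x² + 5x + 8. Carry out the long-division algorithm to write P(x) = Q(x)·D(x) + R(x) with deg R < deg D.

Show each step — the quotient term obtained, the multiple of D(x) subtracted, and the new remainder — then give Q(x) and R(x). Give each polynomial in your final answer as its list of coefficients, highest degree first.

Step 1: lead(−9x⁸ + 43x⁷ + 61x⁶ + 43x⁵ + 22x⁴ + 49x³ + 85x² + 35x − 64) ÷ lead(D) = −9x⁸ ÷ −x³ = 9x⁵. Subtract (9x⁵)·D = −9x⁸ + 45x⁷ + 45x⁶ + 72x⁵. Remainder: −2x⁷ + 16x⁶ − 29x⁵ + 22x⁴ + 49x³ + 85x² + 35x − 64.
Step 2: lead(−2x⁷ + 16x⁶ − 29x⁵ + 22x⁴ + 49x³ + 85x² + 35x − 64) ÷ lead(D) = −2x⁷ ÷ −x³ = 2x⁴. Subtract (2x⁴)·D = −2x⁷ + 10x⁶ + 10x⁵ + 16x⁴. Remainder: 6x⁶ − 39x⁵ + 6x⁴ + 49x³ + 85x² + 35x − 64.
Step 3: lead(6x⁶ − 39x⁵ + 6x⁴ + 49x³ + 85x² + 35x − 64) ÷ lead(D) = 6x⁶ ÷ −x³ = −6x³. Subtract (−6x³)·D = 6x⁶ − 30x⁵ − 30x⁴ − 48x³. Remainder: −9x⁵ + 36x⁴ + 97x³ + 85x² + 35x − 64.
Step 4: lead(−9x⁵ + 36x⁴ + 97x³ + 85x² + 35x − 64) ÷ lead(D) = −9x⁵ ÷ −x³ = 9x². Subtract (9x²)·D = −9x⁵ + 45x⁴ + 45x³ + 72x². Remainder: −9x⁴ + 52x³ + 13x² + 35x − 64.
Step 5: lead(−9x⁴ + 52x³ + 13x² + 35x − 64) ÷ lead(D) = −9x⁴ ÷ −x³ = 9x. Subtract (9x)·D = −9x⁴ + 45x³ + 45x² + 72x. Remainder: 7x³ − 32x² − 37x − 64.
Step 6: lead(7x³ − 32x² − 37x − 64) ÷ lead(D) = 7x³ ÷ −x³ = −7. Subtract (−7)·D = 7x³ − 35x² − 35x − 56. Remainder: 3x² − 2x − 8.

Q = [9, 2, -6, 9, 9, -7]; R = [3, -2, -8]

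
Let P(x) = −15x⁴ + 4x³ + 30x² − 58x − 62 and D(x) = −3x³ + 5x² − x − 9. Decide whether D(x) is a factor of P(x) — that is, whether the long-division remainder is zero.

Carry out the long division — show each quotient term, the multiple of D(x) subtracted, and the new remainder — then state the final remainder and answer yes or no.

R(x) = −6x + 1, so D(x) is not a factor of P(x). no

Step 1: lead(−15x⁴ + 4x³ + 30x² − 58x − 62) ÷ lead(D) = −15x⁴ ÷ −3x³ = 5x. Subtract (5x)·D = −15x⁴ + 25x³ − 5x² − 45x. Remainder: −21x³ + 35x² − 13x − 62.
Step 2: lead(−21x³ + 35x² − 13x − 62) ÷ lead(D) = −21x³ ÷ −3x³ = 7. Subtract (7)·D = −21x³ + 35x² − 7x − 63. Remainder: −6x + 1.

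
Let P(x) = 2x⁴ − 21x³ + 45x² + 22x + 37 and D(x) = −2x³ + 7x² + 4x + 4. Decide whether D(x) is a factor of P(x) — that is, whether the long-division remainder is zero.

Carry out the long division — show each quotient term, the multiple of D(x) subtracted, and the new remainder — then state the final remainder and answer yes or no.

Step 1: lead(2x⁴ − 21x³ + 45x² + 22x + 37) ÷ lead(D) = 2x⁴ ÷ −2x³ = −x. Subtract (−x)·D = 2x⁴ − 7x³ − 4x² − 4x. Remainder: −14x³ + 49x² + 26x + 37.
Step 2: lead(−14x³ + 49x² + 26x + 37) ÷ lead(D) = −14x³ ÷ −2x³ = 7. Subtract (7)·D = −14x³ + 49x² + 28x + 28. Remainder: −2x + 9.

R(x) = −2x + 9, so D(x) is not a factor of P(x). no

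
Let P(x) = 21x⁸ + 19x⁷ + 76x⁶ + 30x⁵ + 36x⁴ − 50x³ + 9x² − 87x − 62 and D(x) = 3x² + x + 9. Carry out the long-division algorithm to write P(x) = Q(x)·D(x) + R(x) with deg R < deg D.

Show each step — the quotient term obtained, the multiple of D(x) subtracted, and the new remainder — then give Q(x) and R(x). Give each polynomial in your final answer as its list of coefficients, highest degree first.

Step 1: lead(21x⁸ + 19x⁷ + 76x⁶ + 30x⁵ + 36x⁴ − 50x³ + 9x² − 87x − 62) ÷ lead(D) = 21x⁸ ÷ 3x² = 7x⁶. Subtract (7x⁶)·D = 21x⁸ + 7x⁷ + 63x⁶. Remainder: 12x⁷ + 13x⁶ + 30x⁵ + 36x⁴ − 50x³ + 9x² − 87x − 62.
Step 2: lead(12x⁷ + 13x⁶ + 30x⁵ + 36x⁴ − 50x³ + 9x² − 87x − 62) ÷ lead(D) = 12x⁷ ÷ 3x² = 4x⁵. Subtract (4x⁵)·D = 12x⁷ + 4x⁶ + 36x⁵. Remainder: 9x⁶ − 6x⁵ + 36x⁴ − 50x³ + 9x² − 87x − 62.
Step 3: lead(9x⁶ − 6x⁵ + 36x⁴ − 50x³ + 9x² − 87x − 62) ÷ lead(D) = 9x⁶ ÷ 3x² = 3x⁴. Subtract (3x⁴)·D = 9x⁶ + 3x⁵ + 27x⁴. Remainder: −9x⁵ + 9x⁴ − 50x³ + 9x² − 87x − 62.
Step 4: lead(−9x⁵ + 9x⁴ − 50x³ + 9x² − 87x − 62) ÷ lead(D) = −9x⁵ ÷ 3x² = −3x³. Subtract (−3x³)·D = −9x⁵ − 3x⁴ − 27x³. Remainder: 12x⁴ − 23x³ + 9x² − 87x − 62.
Step 5: lead(12x⁴ − 23x³ + 9x² − 87x − 62) ÷ lead(D) = 12x⁴ ÷ 3x² = 4x². Subtract (4x²)·D = 12x⁴ + 4x³ + 36x². Remainder: −27x³ − 27x² − 87x − 62.
Step 6: lead(−27x³ − 27x² − 87x − 62) ÷ lead(D) = −27x³ ÷ 3x² = −9x. Subtract (−9x)·D = −27x³ − 9x² − 81x. Remainder: −18x² − 6x − 62.
Step 7: lead(−18x² − 6x − 62) ÷ lead(D) = −18x² ÷ 3x² = −6. Subtract (−6)·D = −18x² − 6x − 54. Remainder: −8.

Q = [7, 4, 3, -3, 4, -9, -6]; R = [-8]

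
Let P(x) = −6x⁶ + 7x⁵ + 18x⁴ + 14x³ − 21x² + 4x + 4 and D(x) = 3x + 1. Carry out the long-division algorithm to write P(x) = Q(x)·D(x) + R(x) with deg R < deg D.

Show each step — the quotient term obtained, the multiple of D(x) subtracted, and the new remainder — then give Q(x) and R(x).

Q(x) = −2x⁵ + 3x⁴ + 5x³ + 3x² − 8x + 4; R(x) = 0

Step 1: lead(−6x⁶ + 7x⁵ + 18x⁴ + 14x³ − 21x² + 4x + 4) ÷ lead(D) = −6x⁶ ÷ 3x = −2x⁵. Subtract (−2x⁵)·D = −6x⁶ − 2x⁵. Remainder: 9x⁵ + 18x⁴ + 14x³ − 21x² + 4x + 4.
Step 2: lead(9x⁵ + 18x⁴ + 14x³ − 21x² + 4x + 4) ÷ lead(D) = 9x⁵ ÷ 3x = 3x⁴. Subtract (3x⁴)·D = 9x⁵ + 3x⁴. Remainder: 15x⁴ + 14x³ − 21x² + 4x + 4.
Step 3: lead(15x⁴ + 14x³ − 21x² + 4x + 4) ÷ lead(D) = 15x⁴ ÷ 3x = 5x³. Subtract (5x³)·D = 15x⁴ + 5x³. Remainder: 9x³ − 21x² + 4x + 4.
Step 4: lead(9x³ − 21x² + 4x + 4) ÷ lead(D) = 9x³ ÷ 3x = 3x². Subtract (3x²)·D = 9x³ + 3x². Remainder: −24x² + 4x + 4.
Step 5: lead(−24x² + 4x + 4) ÷ lead(D) = −24x² ÷ 3x = −8x. Subtract (−8x)·D = −24x² − 8x. Remainder: 12x + 4.
Step 6: lead(12x + 4) ÷ lead(D) = 12x ÷ 3x = 4. Subtract (4)·D = 12x + 4. Remainder: 0.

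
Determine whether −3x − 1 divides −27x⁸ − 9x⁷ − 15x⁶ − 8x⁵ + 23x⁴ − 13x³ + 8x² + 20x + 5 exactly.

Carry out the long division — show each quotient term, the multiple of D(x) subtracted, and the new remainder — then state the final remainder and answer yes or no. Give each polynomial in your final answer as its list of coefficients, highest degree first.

Step 1: lead(−27x⁸ − 9x⁷ − 15x⁶ − 8x⁵ + 23x⁴ − 13x³ + 8x² + 20x + 5) ÷ lead(D) = −27x⁸ ÷ −3x = 9x⁷. Subtract (9x⁷)·D = −27x⁸ − 9x⁷. Remainder: −15x⁶ − 8x⁵ + 23x⁴ − 13x³ + 8x² + 20x + 5.
Step 2: lead(−15x⁶ − 8x⁵ + 23x⁴ − 13x³ + 8x² + 20x + 5) ÷ lead(D) = −15x⁶ ÷ −3x = 5x⁵. Subtract (5x⁵)·D = −15x⁶ − 5x⁵. Remainder: −3x⁵ + 23x⁴ − 13x³ + 8x² + 20x + 5.
Step 3: lead(−3x⁵ + 23x⁴ − 13x³ + 8x² + 20x + 5) ÷ lead(D) = −3x⁵ ÷ −3x = x⁴. Subtract (x⁴)·D = −3x⁵ − x⁴. Remainder: 24x⁴ − 13x³ + 8x² + 20x + 5.
Step 4: lead(24x⁴ − 13x³ + 8x² + 20x + 5) ÷ lead(D) = 24x⁴ ÷ −3x = −8x³. Subtract (−8x³)·D = 24x⁴ + 8x³. Remainder: −21x³ + 8x² + 20x + 5.
Step 5: lead(−21x³ + 8x² + 20x + 5) ÷ lead(D) = −21x³ ÷ −3x = 7x². Subtract (7x²)·D = −21x³ − 7x². Remainder: 15x² + 20x + 5.
Step 6: lead(15x² + 20x + 5) ÷ lead(D) = 15x² ÷ −3x = −5x. Subtract (−5x)·D = 15x² + 5x. Remainder: 15x + 5.
Step 7: lead(15x + 5) ÷ lead(D) = 15x ÷ −3x = −5. Subtract (−5)·D = 15x + 5. Remainder: 0.

R = [0], so D(x) is a factor of P(x). yes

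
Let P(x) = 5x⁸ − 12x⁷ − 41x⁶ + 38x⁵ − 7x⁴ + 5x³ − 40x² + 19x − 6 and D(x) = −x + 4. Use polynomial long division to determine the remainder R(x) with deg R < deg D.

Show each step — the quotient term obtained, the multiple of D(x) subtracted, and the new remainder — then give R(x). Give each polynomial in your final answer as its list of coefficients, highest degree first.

Step 1: lead(5x⁸ − 12x⁷ − 41x⁶ + 38x⁵ − 7x⁴ + 5x³ − 40x² + 19x − 6) ÷ lead(D) = 5x⁸ ÷ −x = −5x⁷. Subtract (−5x⁷)·D = 5x⁸ − 20x⁷. Remainder: 8x⁷ − 41x⁶ + 38x⁵ − 7x⁴ + 5x³ − 40x² + 19x − 6.
Step 2: lead(8x⁷ − 41x⁶ + 38x⁵ − 7x⁴ + 5x³ − 40x² + 19x − 6) ÷ lead(D) = 8x⁷ ÷ −x = −8x⁶. Subtract (−8x⁶)·D = 8x⁷ − 32x⁶. Remainder: −9x⁶ + 38x⁵ − 7x⁴ + 5x³ − 40x² + 19x − 6.
Step 3: lead(−9x⁶ + 38x⁵ − 7x⁴ + 5x³ − 40x² + 19x − 6) ÷ lead(D) = −9x⁶ ÷ −x = 9x⁵. Subtract (9x⁵)·D = −9x⁶ + 36x⁵. Remainder: 2x⁵ − 7x⁴ + 5x³ − 40x² + 19x − 6.
Step 4: lead(2x⁵ − 7x⁴ + 5x³ − 40x² + 19x − 6) ÷ lead(D) = 2x⁵ ÷ −x = −2x⁴. Subtract (−2x⁴)·D = 2x⁵ − 8x⁴. Remainder: x⁴ + 5x³ − 40x² + 19x − 6.
Step 5: lead(x⁴ + 5x³ − 40x² + 19x − 6) ÷ lead(D) = x⁴ ÷ −x = −x³. Subtract (−x³)·D = x⁴ − 4x³. Remainder: 9x³ − 40x² + 19x − 6.
Step 6: lead(9x³ − 40x² + 19x − 6) ÷ lead(D) = 9x³ ÷ −x = −9x². Subtract (−9x²)·D = 9x³ − 36x². Remainder: −4x² + 19x − 6.
Step 7: lead(−4x² + 19x − 6) ÷ lead(D) = −4x² ÷ −x = 4x. Subtract (4x)·D = −4x² + 16x. Remainder: 3x − 6.
Step 8: lead(3x − 6) ÷ lead(D) = 3x ÷ −x = −3. Subtract (−3)·D = 3x − 12. Remainder: 6.

R = [6]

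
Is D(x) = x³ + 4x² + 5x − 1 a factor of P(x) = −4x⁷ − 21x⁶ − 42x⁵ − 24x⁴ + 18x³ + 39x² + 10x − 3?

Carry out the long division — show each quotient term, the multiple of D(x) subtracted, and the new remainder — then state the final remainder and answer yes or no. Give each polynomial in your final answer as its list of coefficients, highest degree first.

Step 1: lead(−4x⁷ − 21x⁶ − 42x⁵ − 24x⁴ + 18x³ + 39x² + 10x − 3) ÷ lead(D) = −4x⁷ ÷ x³ = −4x⁴. Subtract (−4x⁴)·D = −4x⁷ − 16x⁶ − 20x⁵ + 4x⁴. Remainder: −5x⁶ − 22x⁵ − 28x⁴ + 18x³ + 39x² + 10x − 3.
Step 2: lead(−5x⁶ − 22x⁵ − 28x⁴ + 18x³ + 39x² + 10x − 3) ÷ lead(D) = −5x⁶ ÷ x³ = −5x³. Subtract (−5x³)·D = −5x⁶ − 20x⁵ − 25x⁴ + 5x³. Remainder: −2x⁵ − 3x⁴ + 13x³ + 39x² + 10x − 3.
Step 3: lead(−2x⁵ − 3x⁴ + 13x³ + 39x² + 10x − 3) ÷ lead(D) = −2x⁵ ÷ x³ = −2x². Subtract (−2x²)·D = −2x⁵ − 8x⁴ − 10x³ + 2x². Remainder: 5x⁴ + 23x³ + 37x² + 10x − 3.
Step 4: lead(5x⁴ + 23x³ + 37x² + 10x − 3) ÷ lead(D) = 5x⁴ ÷ x³ = 5x. Subtract (5x)·D = 5x⁴ + 20x³ + 25x² − 5x. Remainder: 3x³ + 12x² + 15x − 3.
Step 5: lead(3x³ + 12x² + 15x − 3) ÷ lead(D) = 3x³ ÷ x³ = 3. Subtract (3)·D = 3x³ + 12x² + 15x − 3. Remainder: 0.

R = [0], so D(x) is a factor of P(x). yes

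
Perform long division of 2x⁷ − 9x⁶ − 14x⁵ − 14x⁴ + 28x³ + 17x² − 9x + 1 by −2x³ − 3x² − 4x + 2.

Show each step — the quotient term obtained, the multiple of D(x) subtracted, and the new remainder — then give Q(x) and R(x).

Step 1: lead(2x⁷ − 9x⁶ − 14x⁵ − 14x⁴ + 28x³ + 17x² − 9x + 1) ÷ lead(D) = 2x⁷ ÷ −2x³ = −x⁴. Subtract (−x⁴)·D = 2x⁷ + 3x⁶ + 4x⁵ − 2x⁴. Remainder: −12x⁶ − 18x⁵ − 12x⁴ + 28x³ + 17x² − 9x + 1.
Step 2: lead(−12x⁶ − 18x⁵ − 12x⁴ + 28x³ + 17x² − 9x + 1) ÷ lead(D) = −12x⁶ ÷ −2x³ = 6x³. Subtract (6x³)·D = −12x⁶ − 18x⁵ − 24x⁴ + 12x³. Remainder: 12x⁴ + 16x³ + 17x² − 9x + 1.
Step 3: lead(12x⁴ + 16x³ + 17x² − 9x + 1) ÷ lead(D) = 12x⁴ ÷ −2x³ = −6x. Subtract (−6x)·D = 12x⁴ + 18x³ + 24x² − 12x. Remainder: −2x³ − 7x² + 3x + 1.
Step 4: lead(−2x³ − 7x² + 3x + 1) ÷ lead(D) = −2x³ ÷ −2x³ = 1. Subtract (1)·D = −2x³ − 3x² − 4x + 2. Remainder: −4x² + 7x − 1.

Q(x) = −x⁴ + 6x³ − 6x + 1; R(x) = −4x² + 7x − 1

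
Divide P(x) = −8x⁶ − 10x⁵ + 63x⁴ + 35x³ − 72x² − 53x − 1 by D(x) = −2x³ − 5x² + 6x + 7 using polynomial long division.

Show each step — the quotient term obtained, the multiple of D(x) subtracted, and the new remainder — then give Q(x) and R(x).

Q(x) = 4x³ − 5x² − 7x − 1; R(x) = 2x + 6

Step 1: lead(−8x⁶ − 10x⁵ + 63x⁴ + 35x³ − 72x² − 53x − 1) ÷ lead(D) = −8x⁶ ÷ −2x³ = 4x³. Subtract (4x³)·D = −8x⁶ − 20x⁵ + 24x⁴ + 28x³. Remainder: 10x⁵ + 39x⁴ + 7x³ − 72x² − 53x − 1.
Step 2: lead(10x⁵ + 39x⁴ + 7x³ − 72x² − 53x − 1) ÷ lead(D) = 10x⁵ ÷ −2x³ = −5x². Subtract (−5x²)·D = 10x⁵ + 25x⁴ − 30x³ − 35x². Remainder: 14x⁴ + 37x³ − 37x² − 53x − 1.
Step 3: lead(14x⁴ + 37x³ − 37x² − 53x − 1) ÷ lead(D) = 14x⁴ ÷ −2x³ = −7x. Subtract (−7x)·D = 14x⁴ + 35x³ − 42x² − 49x. Remainder: 2x³ + 5x² − 4x − 1.
Step 4: lead(2x³ + 5x² − 4x − 1) ÷ lead(D) = 2x³ ÷ −2x³ = −1. Subtract (−1)·D = 2x³ + 5x² − 6x − 7. Remainder: 2x + 6.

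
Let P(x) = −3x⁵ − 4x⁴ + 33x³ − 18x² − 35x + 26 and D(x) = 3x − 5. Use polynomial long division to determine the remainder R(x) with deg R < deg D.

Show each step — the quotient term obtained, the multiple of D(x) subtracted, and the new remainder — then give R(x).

R(x) = 1

Step 1: lead(−3x⁵ − 4x⁴ + 33x³ − 18x² − 35x + 26) ÷ lead(D) = −3x⁵ ÷ 3x = −x⁴. Subtract (−x⁴)·D = −3x⁵ + 5x⁴. Remainder: −9x⁴ + 33x³ − 18x² − 35x + 26.
Step 2: lead(−9x⁴ + 33x³ − 18x² − 35x + 26) ÷ lead(D) = −9x⁴ ÷ 3x = −3x³. Subtract (−3x³)·D = −9x⁴ + 15x³. Remainder: 18x³ − 18x² − 35x + 26.
Step 3: lead(18x³ − 18x² − 35x + 26) ÷ lead(D) = 18x³ ÷ 3x = 6x². Subtract (6x²)·D = 18x³ − 30x². Remainder: 12x² − 35x + 26.
Step 4: lead(12x² − 35x + 26) ÷ lead(D) = 12x² ÷ 3x = 4x. Subtract (4x)·D = 12x² − 20x. Remainder: −15x + 26.
Step 5: lead(−15x + 26) ÷ lead(D) = −15x ÷ 3x = −5. Subtract (−5)·D = −15x + 25. Remainder: 1.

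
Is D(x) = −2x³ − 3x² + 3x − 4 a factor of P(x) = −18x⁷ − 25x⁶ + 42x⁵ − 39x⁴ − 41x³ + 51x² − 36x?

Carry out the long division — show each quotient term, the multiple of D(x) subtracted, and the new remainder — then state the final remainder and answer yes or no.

Step 1: lead(−18x⁷ − 25x⁶ + 42x⁵ − 39x⁴ − 41x³ + 51x² − 36x) ÷ lead(D) = −18x⁷ ÷ −2x³ = 9x⁴. Subtract (9x⁴)·D = −18x⁷ − 27x⁶ + 27x⁵ − 36x⁴. Remainder: 2x⁶ + 15x⁵ − 3x⁴ − 41x³ + 51x² − 36x.
Step 2: lead(2x⁶ + 15x⁵ − 3x⁴ − 41x³ + 51x² − 36x) ÷ lead(D) = 2x⁶ ÷ −2x³ = −x³. Subtract (−x³)·D = 2x⁶ + 3x⁵ − 3x⁴ + 4x³. Remainder: 12x⁵ − 45x³ + 51x² − 36x.
Step 3: lead(12x⁵ − 45x³ + 51x² − 36x) ÷ lead(D) = 12x⁵ ÷ −2x³ = −6x². Subtract (−6x²)·D = 12x⁵ + 18x⁴ − 18x³ + 24x². Remainder: −18x⁴ − 27x³ + 27x² − 36x.
Step 4: lead(−18x⁴ − 27x³ + 27x² − 36x) ÷ lead(D) = −18x⁴ ÷ −2x³ = 9x. Subtract (9x)·D = −18x⁴ − 27x³ + 27x² − 36x. Remainder: 0.

R(x) = 0, so D(x) is a factor of P(x). yes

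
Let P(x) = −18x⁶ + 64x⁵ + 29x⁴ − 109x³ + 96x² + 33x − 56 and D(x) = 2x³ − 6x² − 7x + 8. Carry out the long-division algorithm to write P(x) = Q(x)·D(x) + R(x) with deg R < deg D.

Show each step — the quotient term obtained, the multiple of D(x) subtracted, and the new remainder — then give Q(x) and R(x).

Q(x) = −9x³ + 5x² − 2x − 7; R(x) = 0

Step 1: lead(−18x⁶ + 64x⁵ + 29x⁴ − 109x³ + 96x² + 33x − 56) ÷ lead(D) = −18x⁶ ÷ 2x³ = −9x³. Subtract (−9x³)·D = −18x⁶ + 54x⁵ + 63x⁴ − 72x³. Remainder: 10x⁵ − 34x⁴ − 37x³ + 96x² + 33x − 56.
Step 2: lead(10x⁵ − 34x⁴ − 37x³ + 96x² + 33x − 56) ÷ lead(D) = 10x⁵ ÷ 2x³ = 5x². Subtract (5x²)·D = 10x⁵ − 30x⁴ − 35x³ + 40x². Remainder: −4x⁴ − 2x³ + 56x² + 33x − 56.
Step 3: lead(−4x⁴ − 2x³ + 56x² + 33x − 56) ÷ lead(D) = −4x⁴ ÷ 2x³ = −2x. Subtract (−2x)·D = −4x⁴ + 12x³ + 14x² − 16x. Remainder: −14x³ + 42x² + 49x − 56.
Step 4: lead(−14x³ + 42x² + 49x − 56) ÷ lead(D) = −14x³ ÷ 2x³ = −7. Subtract (−7)·D = −14x³ + 42x² + 49x − 56. Remainder: 0.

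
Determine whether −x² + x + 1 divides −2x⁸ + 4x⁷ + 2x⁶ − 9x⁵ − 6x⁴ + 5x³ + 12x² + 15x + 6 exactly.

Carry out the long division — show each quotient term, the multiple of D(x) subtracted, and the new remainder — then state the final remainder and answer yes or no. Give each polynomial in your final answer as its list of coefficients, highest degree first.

R = [0], so D(x) is a factor of P(x). yes

Step 1: lead(−2x⁸ + 4x⁷ + 2x⁶ − 9x⁵ − 6x⁴ + 5x³ + 12x² + 15x + 6) ÷ lead(D) = −2x⁸ ÷ −x² = 2x⁶. Subtract (2x⁶)·D = −2x⁸ + 2x⁷ + 2x⁶. Remainder: 2x⁷ − 9x⁵ − 6x⁴ + 5x³ + 12x² + 15x + 6.
Step 2: lead(2x⁷ − 9x⁵ − 6x⁴ + 5x³ + 12x² + 15x + 6) ÷ lead(D) = 2x⁷ ÷ −x² = −2x⁵. Subtract (−2x⁵)·D = 2x⁷ − 2x⁶ − 2x⁵. Remainder: 2x⁶ − 7x⁵ − 6x⁴ + 5x³ + 12x² + 15x + 6.
Step 3: lead(2x⁶ − 7x⁵ − 6x⁴ + 5x³ + 12x² + 15x + 6) ÷ lead(D) = 2x⁶ ÷ −x² = −2x⁴. Subtract (−2x⁴)·D = 2x⁶ − 2x⁵ − 2x⁴. Remainder: −5x⁵ − 4x⁴ + 5x³ + 12x² + 15x + 6.
Step 4: lead(−5x⁵ − 4x⁴ + 5x³ + 12x² + 15x + 6) ÷ lead(D) = −5x⁵ ÷ −x² = 5x³. Subtract (5x³)·D = −5x⁵ + 5x⁴ + 5x³. Remainder: −9x⁴ + 12x² + 15x + 6.
Step 5: lead(−9x⁴ + 12x² + 15x + 6) ÷ lead(D) = −9x⁴ ÷ −x² = 9x². Subtract (9x²)·D = −9x⁴ + 9x³ + 9x². Remainder: −9x³ + 3x² + 15x + 6.
Step 6: lead(−9x³ + 3x² + 15x + 6) ÷ lead(D) = −9x³ ÷ −x² = 9x. Subtract (9x)·D = −9x³ + 9x² + 9x. Remainder: −6x² + 6x + 6.
Step 7: lead(−6x² + 6x + 6) ÷ lead(D) = −6x² ÷ −x² = 6. Subtract (6)·D = −6x² + 6x + 6. Remainder: 0.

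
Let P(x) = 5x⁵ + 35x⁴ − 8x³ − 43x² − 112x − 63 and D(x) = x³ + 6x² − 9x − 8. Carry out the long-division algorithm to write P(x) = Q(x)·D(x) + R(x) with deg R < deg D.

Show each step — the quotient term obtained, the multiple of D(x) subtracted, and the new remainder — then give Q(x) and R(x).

Q(x) = 5x² + 5x + 7; R(x) = −9x − 7

Step 1: lead(5x⁵ + 35x⁴ − 8x³ − 43x² − 112x − 63) ÷ lead(D) = 5x⁵ ÷ x³ = 5x². Subtract (5x²)·D = 5x⁵ + 30x⁴ − 45x³ − 40x². Remainder: 5x⁴ + 37x³ − 3x² − 112x − 63.
Step 2: lead(5x⁴ + 37x³ − 3x² − 112x − 63) ÷ lead(D) = 5x⁴ ÷ x³ = 5x. Subtract (5x)·D = 5x⁴ + 30x³ − 45x² − 40x. Remainder: 7x³ + 42x² − 72x − 63.
Step 3: lead(7x³ + 42x² − 72x − 63) ÷ lead(D) = 7x³ ÷ x³ = 7. Subtract (7)·D = 7x³ + 42x² − 63x − 56. Remainder: −9x − 7.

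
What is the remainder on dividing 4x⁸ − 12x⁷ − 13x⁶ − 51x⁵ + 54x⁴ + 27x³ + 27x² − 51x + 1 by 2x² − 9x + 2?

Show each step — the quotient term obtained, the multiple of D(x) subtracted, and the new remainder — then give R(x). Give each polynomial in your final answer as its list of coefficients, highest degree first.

R = [-9]

Step 1: lead(4x⁸ − 12x⁷ − 13x⁶ − 51x⁵ + 54x⁴ + 27x³ + 27x² − 51x + 1) ÷ lead(D) = 4x⁸ ÷ 2x² = 2x⁶. Subtract (2x⁶)·D = 4x⁸ − 18x⁷ + 4x⁶. Remainder: 6x⁷ − 17x⁶ − 51x⁵ + 54x⁴ + 27x³ + 27x² − 51x + 1.
Step 2: lead(6x⁷ − 17x⁶ − 51x⁵ + 54x⁴ + 27x³ + 27x² − 51x + 1) ÷ lead(D) = 6x⁷ ÷ 2x² = 3x⁵. Subtract (3x⁵)·D = 6x⁷ − 27x⁶ + 6x⁵. Remainder: 10x⁶ − 57x⁵ + 54x⁴ + 27x³ + 27x² − 51x + 1.
Step 3: lead(10x⁶ − 57x⁵ + 54x⁴ + 27x³ + 27x² − 51x + 1) ÷ lead(D) = 10x⁶ ÷ 2x² = 5x⁴. Subtract (5x⁴)·D = 10x⁶ − 45x⁵ + 10x⁴. Remainder: −12x⁵ + 44x⁴ + 27x³ + 27x² − 51x + 1.
Step 4: lead(−12x⁵ + 44x⁴ + 27x³ + 27x² − 51x + 1) ÷ lead(D) = −12x⁵ ÷ 2x² = −6x³. Subtract (−6x³)·D = −12x⁵ + 54x⁴ − 12x³. Remainder: −10x⁴ + 39x³ + 27x² − 51x + 1.
Step 5: lead(−10x⁴ + 39x³ + 27x² − 51x + 1) ÷ lead(D) = −10x⁴ ÷ 2x² = −5x². Subtract (−5x²)·D = −10x⁴ + 45x³ − 10x². Remainder: −6x³ + 37x² − 51x + 1.
Step 6: lead(−6x³ + 37x² − 51x + 1) ÷ lead(D) = −6x³ ÷ 2x² = −3x. Subtract (−3x)·D = −6x³ + 27x² − 6x. Remainder: 10x² − 45x + 1.
Step 7: lead(10x² − 45x + 1) ÷ lead(D) = 10x² ÷ 2x² = 5. Subtract (5)·D = 10x² − 45x + 10. Remainder: −9.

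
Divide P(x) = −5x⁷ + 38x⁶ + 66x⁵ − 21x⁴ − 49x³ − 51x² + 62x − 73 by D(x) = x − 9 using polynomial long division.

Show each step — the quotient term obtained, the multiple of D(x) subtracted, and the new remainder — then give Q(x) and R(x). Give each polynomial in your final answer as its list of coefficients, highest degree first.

Step 1: lead(−5x⁷ + 38x⁶ + 66x⁵ − 21x⁴ − 49x³ − 51x² + 62x − 73) ÷ lead(D) = −5x⁷ ÷ x = −5x⁶. Subtract (−5x⁶)·D = −5x⁷ + 45x⁶. Remainder: −7x⁶ + 66x⁵ − 21x⁴ − 49x³ − 51x² + 62x − 73.
Step 2: lead(−7x⁶ + 66x⁵ − 21x⁴ − 49x³ − 51x² + 62x − 73) ÷ lead(D) = −7x⁶ ÷ x = −7x⁵. Subtract (−7x⁵)·D = −7x⁶ + 63x⁵. Remainder: 3x⁵ − 21x⁴ − 49x³ − 51x² + 62x − 73.
Step 3: lead(3x⁵ − 21x⁴ − 49x³ − 51x² + 62x − 73) ÷ lead(D) = 3x⁵ ÷ x = 3x⁴. Subtract (3x⁴)·D = 3x⁵ − 27x⁴. Remainder: 6x⁴ − 49x³ − 51x² + 62x − 73.
Step 4: lead(6x⁴ − 49x³ − 51x² + 62x − 73) ÷ lead(D) = 6x⁴ ÷ x = 6x³. Subtract (6x³)·D = 6x⁴ − 54x³. Remainder: 5x³ − 51x² + 62x − 73.
Step 5: lead(5x³ − 51x² + 62x − 73) ÷ lead(D) = 5x³ ÷ x = 5x². Subtract (5x²)·D = 5x³ − 45x². Remainder: −6x² + 62x − 73.
Step 6: lead(−6x² + 62x − 73) ÷ lead(D) = −6x² ÷ x = −6x. Subtract (−6x)·D = −6x² + 54x. Remainder: 8x − 73.
Step 7: lead(8x − 73) ÷ lead(D) = 8x ÷ x = 8. Subtract (8)·D = 8x − 72. Remainder: −1.

Q = [-5, -7, 3, 6, 5, -6, 8]; R = [-1]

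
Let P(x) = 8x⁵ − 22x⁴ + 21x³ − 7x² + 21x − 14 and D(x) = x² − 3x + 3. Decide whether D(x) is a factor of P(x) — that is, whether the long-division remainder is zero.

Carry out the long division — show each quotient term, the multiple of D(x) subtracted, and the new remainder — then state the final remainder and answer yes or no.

Step 1: lead(8x⁵ − 22x⁴ + 21x³ − 7x² + 21x − 14) ÷ lead(D) = 8x⁵ ÷ x² = 8x³. Subtract (8x³)·D = 8x⁵ − 24x⁴ + 24x³. Remainder: 2x⁴ − 3x³ − 7x² + 21x − 14.
Step 2: lead(2x⁴ − 3x³ − 7x² + 21x − 14) ÷ lead(D) = 2x⁴ ÷ x² = 2x². Subtract (2x²)·D = 2x⁴ − 6x³ + 6x². Remainder: 3x³ − 13x² + 21x − 14.
Step 3: lead(3x³ − 13x² + 21x − 14) ÷ lead(D) = 3x³ ÷ x² = 3x. Subtract (3x)·D = 3x³ − 9x² + 9x. Remainder: −4x² + 12x − 14.
Step 4: lead(−4x² + 12x − 14) ÷ lead(D) = −4x² ÷ x² = −4. Subtract (−4)·D = −4x² + 12x − 12. Remainder: −2.

R(x) = −2, so D(x) is not a factor of P(x). no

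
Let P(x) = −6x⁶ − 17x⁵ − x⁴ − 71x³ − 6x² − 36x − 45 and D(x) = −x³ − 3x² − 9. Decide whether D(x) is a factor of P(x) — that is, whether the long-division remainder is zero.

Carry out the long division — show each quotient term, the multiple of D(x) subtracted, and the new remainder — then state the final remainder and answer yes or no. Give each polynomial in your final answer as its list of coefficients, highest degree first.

Step 1: lead(−6x⁶ − 17x⁵ − x⁴ − 71x³ − 6x² − 36x − 45) ÷ lead(D) = −6x⁶ ÷ −x³ = 6x³. Subtract (6x³)·D = −6x⁶ − 18x⁵ − 54x³. Remainder: x⁵ − x⁴ − 17x³ − 6x² − 36x − 45.
Step 2: lead(x⁵ − x⁴ − 17x³ − 6x² − 36x − 45) ÷ lead(D) = x⁵ ÷ −x³ = −x². Subtract (−x²)·D = x⁵ + 3x⁴ + 9x². Remainder: −4x⁴ − 17x³ − 15x² − 36x − 45.
Step 3: lead(−4x⁴ − 17x³ − 15x² − 36x − 45) ÷ lead(D) = −4x⁴ ÷ −x³ = 4x. Subtract (4x)·D = −4x⁴ − 12x³ − 36x. Remainder: −5x³ − 15x² − 45.
Step 4: lead(−5x³ − 15x² − 45) ÷ lead(D) = −5x³ ÷ −x³ = 5. Subtract (5)·D = −5x³ − 15x² − 45. Remainder: 0.

R = [0], so D(x) is a factor of P(x). yes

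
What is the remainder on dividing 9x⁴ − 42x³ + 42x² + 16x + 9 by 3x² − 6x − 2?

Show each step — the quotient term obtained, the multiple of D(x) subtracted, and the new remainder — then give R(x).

Step 1: lead(9x⁴ − 42x³ + 42x² + 16x + 9) ÷ lead(D) = 9x⁴ ÷ 3x² = 3x². Subtract (3x²)·D = 9x⁴ − 18x³ − 6x². Remainder: −24x³ + 48x² + 16x + 9.
Step 2: lead(−24x³ + 48x² + 16x + 9) ÷ lead(D) = −24x³ ÷ 3x² = −8x. Subtract (−8x)·D = −24x³ + 48x² + 16x. Remainder: 9.

R(x) = 9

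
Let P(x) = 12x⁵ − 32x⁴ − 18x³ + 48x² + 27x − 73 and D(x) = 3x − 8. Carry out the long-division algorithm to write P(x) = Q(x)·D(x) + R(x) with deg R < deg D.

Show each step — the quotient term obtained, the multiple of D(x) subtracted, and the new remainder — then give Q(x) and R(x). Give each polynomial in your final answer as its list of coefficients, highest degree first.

Step 1: lead(12x⁵ − 32x⁴ − 18x³ + 48x² + 27x − 73) ÷ lead(D) = 12x⁵ ÷ 3x = 4x⁴. Subtract (4x⁴)·D = 12x⁵ − 32x⁴. Remainder: −18x³ + 48x² + 27x − 73.
Step 2: lead(−18x³ + 48x² + 27x − 73) ÷ lead(D) = −18x³ ÷ 3x = −6x². Subtract (−6x²)·D = −18x³ + 48x². Remainder: 27x − 73.
Step 3: lead(27x − 73) ÷ lead(D) = 27x ÷ 3x = 9. Subtract (9)·D = 27x − 72. Remainder: −1.

Q = [4, 0, -6, 0, 9]; R = [-1]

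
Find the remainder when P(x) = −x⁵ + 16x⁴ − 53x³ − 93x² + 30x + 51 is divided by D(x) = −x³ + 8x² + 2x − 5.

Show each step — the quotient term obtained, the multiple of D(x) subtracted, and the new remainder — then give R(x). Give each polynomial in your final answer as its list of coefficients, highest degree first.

R = [8, 6]

Step 1: lead(−x⁵ + 16x⁴ − 53x³ − 93x² + 30x + 51) ÷ lead(D) = −x⁵ ÷ −x³ = x². Subtract (x²)·D = −x⁵ + 8x⁴ + 2x³ − 5x². Remainder: 8x⁴ − 55x³ − 88x² + 30x + 51.
Step 2: lead(8x⁴ − 55x³ − 88x² + 30x + 51) ÷ lead(D) = 8x⁴ ÷ −x³ = −8x. Subtract (−8x)·D = 8x⁴ − 64x³ − 16x² + 40x. Remainder: 9x³ − 72x² − 10x + 51.
Step 3: lead(9x³ − 72x² − 10x + 51) ÷ lead(D) = 9x³ ÷ −x³ = −9. Subtract (−9)·D = 9x³ − 72x² − 18x + 45. Remainder: 8x + 6.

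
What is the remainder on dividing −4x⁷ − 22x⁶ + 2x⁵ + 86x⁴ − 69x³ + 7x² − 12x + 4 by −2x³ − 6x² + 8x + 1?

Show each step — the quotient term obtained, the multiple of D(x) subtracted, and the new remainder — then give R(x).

R(x) = −7x² − 6x + 5

Step 1: lead(−4x⁷ − 22x⁶ + 2x⁵ + 86x⁴ − 69x³ + 7x² − 12x + 4) ÷ lead(D) = −4x⁷ ÷ −2x³ = 2x⁴. Subtract (2x⁴)·D = −4x⁷ − 12x⁶ + 16x⁵ + 2x⁴. Remainder: −10x⁶ − 14x⁵ + 84x⁴ − 69x³ + 7x² − 12x + 4.
Step 2: lead(−10x⁶ − 14x⁵ + 84x⁴ − 69x³ + 7x² − 12x + 4) ÷ lead(D) = −10x⁶ ÷ −2x³ = 5x³. Subtract (5x³)·D = −10x⁶ − 30x⁵ + 40x⁴ + 5x³. Remainder: 16x⁵ + 44x⁴ − 74x³ + 7x² − 12x + 4.
Step 3: lead(16x⁵ + 44x⁴ − 74x³ + 7x² − 12x + 4) ÷ lead(D) = 16x⁵ ÷ −2x³ = −8x². Subtract (−8x²)·D = 16x⁵ + 48x⁴ − 64x³ − 8x². Remainder: −4x⁴ − 10x³ + 15x² − 12x + 4.
Step 4: lead(−4x⁴ − 10x³ + 15x² − 12x + 4) ÷ lead(D) = −4x⁴ ÷ −2x³ = 2x. Subtract (2x)·D = −4x⁴ − 12x³ + 16x² + 2x. Remainder: 2x³ − x² − 14x + 4.
Step 5: lead(2x³ − x² − 14x + 4) ÷ lead(D) = 2x³ ÷ −2x³ = −1. Subtract (−1)·D = 2x³ + 6x² − 8x − 1. Remainder: −7x² − 6x + 5.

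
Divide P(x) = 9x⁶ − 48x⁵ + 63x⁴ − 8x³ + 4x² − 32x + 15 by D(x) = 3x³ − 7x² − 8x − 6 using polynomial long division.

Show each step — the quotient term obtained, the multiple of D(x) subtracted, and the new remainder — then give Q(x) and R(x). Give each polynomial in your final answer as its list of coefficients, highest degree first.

Q = [3, -9, 8, -2]; R = [3]

Step 1: lead(9x⁶ − 48x⁵ + 63x⁴ − 8x³ + 4x² − 32x + 15) ÷ lead(D) = 9x⁶ ÷ 3x³ = 3x³. Subtract (3x³)·D = 9x⁶ − 21x⁵ − 24x⁴ − 18x³. Remainder: −27x⁵ + 87x⁴ + 10x³ + 4x² − 32x + 15.
Step 2: lead(−27x⁵ + 87x⁴ + 10x³ + 4x² − 32x + 15) ÷ lead(D) = −27x⁵ ÷ 3x³ = −9x². Subtract (−9x²)·D = −27x⁵ + 63x⁴ + 72x³ + 54x². Remainder: 24x⁴ − 62x³ − 50x² − 32x + 15.
Step 3: lead(24x⁴ − 62x³ − 50x² − 32x + 15) ÷ lead(D) = 24x⁴ ÷ 3x³ = 8x. Subtract (8x)·D = 24x⁴ − 56x³ − 64x² − 48x. Remainder: −6x³ + 14x² + 16x + 15.
Step 4: lead(−6x³ + 14x² + 16x + 15) ÷ lead(D) = −6x³ ÷ 3x³ = −2. Subtract (−2)·D = −6x³ + 14x² + 16x + 12. Remainder: 3.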